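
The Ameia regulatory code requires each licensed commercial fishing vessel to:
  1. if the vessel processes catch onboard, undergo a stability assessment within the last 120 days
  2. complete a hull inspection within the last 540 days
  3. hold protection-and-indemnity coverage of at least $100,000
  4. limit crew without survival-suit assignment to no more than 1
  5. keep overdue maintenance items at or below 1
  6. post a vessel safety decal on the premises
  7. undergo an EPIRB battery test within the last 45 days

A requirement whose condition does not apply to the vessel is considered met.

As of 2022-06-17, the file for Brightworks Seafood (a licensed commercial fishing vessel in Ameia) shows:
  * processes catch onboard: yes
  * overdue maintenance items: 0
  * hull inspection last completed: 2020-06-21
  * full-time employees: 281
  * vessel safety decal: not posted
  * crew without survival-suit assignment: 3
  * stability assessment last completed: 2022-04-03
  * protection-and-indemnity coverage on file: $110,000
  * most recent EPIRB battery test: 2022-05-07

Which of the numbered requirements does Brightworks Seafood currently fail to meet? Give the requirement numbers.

2, 4, 6

1. condition 'processes catch onboard' holds; stability assessment 75 days ago vs limit 120 → met
2. hull inspection 726 days ago vs limit 540 → not met
3. protection-and-indemnity coverage $110,000 ≥ $100,000 → met
4. crew without survival-suit assignment 3 > 1 → not met
5. overdue maintenance items 0 ≤ 1 → met
6. vessel safety decal absent → not met
7. EPIRB battery test 41 days ago vs limit 45 → met
Not met: 2, 4, 6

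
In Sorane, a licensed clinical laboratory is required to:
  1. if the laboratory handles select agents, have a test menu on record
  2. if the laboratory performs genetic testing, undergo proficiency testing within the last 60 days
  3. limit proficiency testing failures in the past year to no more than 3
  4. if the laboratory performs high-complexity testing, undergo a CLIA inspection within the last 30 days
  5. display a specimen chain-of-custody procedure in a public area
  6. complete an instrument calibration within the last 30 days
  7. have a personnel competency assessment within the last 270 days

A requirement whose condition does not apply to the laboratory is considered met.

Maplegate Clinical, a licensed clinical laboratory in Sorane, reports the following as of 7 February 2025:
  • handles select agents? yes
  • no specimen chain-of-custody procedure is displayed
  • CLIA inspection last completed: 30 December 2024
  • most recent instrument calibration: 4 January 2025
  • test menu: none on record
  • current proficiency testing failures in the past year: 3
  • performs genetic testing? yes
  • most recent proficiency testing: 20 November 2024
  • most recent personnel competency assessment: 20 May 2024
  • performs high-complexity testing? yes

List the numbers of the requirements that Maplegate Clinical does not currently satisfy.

1. condition 'handles select agents' holds; test menu absent → not met
2. condition 'performs genetic testing' holds; proficiency testing 79 days ago vs limit 60 → not met
3. proficiency testing failures in the past year 3 ≤ 3 → met
4. condition 'performs high-complexity testing' holds; CLIA inspection 39 days ago vs limit 30 → not met
5. specimen chain-of-custody procedure absent → not met
6. instrument calibration 34 days ago vs limit 30 → not met
7. personnel competency assessment 263 days ago vs limit 270 → met
Not met: 1, 2, 4, 5, 6

1, 2, 4, 5, 6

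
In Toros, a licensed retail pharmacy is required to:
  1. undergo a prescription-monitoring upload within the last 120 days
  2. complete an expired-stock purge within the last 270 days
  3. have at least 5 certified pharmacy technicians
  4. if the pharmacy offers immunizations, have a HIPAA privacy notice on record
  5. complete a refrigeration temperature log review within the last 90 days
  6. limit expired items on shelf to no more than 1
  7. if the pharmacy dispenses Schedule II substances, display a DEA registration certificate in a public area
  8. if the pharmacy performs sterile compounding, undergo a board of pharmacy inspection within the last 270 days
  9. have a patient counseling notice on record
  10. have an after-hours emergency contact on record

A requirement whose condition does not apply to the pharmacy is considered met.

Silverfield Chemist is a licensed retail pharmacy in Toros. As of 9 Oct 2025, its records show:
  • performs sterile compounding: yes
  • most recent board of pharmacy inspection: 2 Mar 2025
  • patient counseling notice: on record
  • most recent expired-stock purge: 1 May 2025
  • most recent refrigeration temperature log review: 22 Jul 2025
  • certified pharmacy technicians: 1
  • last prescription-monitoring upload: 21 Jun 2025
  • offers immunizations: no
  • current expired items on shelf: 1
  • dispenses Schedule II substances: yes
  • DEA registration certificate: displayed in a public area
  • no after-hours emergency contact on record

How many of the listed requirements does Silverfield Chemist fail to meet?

2

1. prescription-monitoring upload 110 days ago vs limit 120 → met
2. expired-stock purge 161 days ago vs limit 270 → met
3. certified pharmacy technicians 1 < 5 → not met
4. condition 'offers immunizations' does not hold → requirement n/a → met
5. refrigeration temperature log review 79 days ago vs limit 90 → met
6. expired items on shelf 1 ≤ 1 → met
7. condition 'dispenses Schedule II substances' holds; DEA registration certificate present → met
8. condition 'performs sterile compounding' holds; board of pharmacy inspection 221 days ago vs limit 270 → met
9. patient counseling notice present → met
10. after-hours emergency contact absent → not met
Not met: 2 of 10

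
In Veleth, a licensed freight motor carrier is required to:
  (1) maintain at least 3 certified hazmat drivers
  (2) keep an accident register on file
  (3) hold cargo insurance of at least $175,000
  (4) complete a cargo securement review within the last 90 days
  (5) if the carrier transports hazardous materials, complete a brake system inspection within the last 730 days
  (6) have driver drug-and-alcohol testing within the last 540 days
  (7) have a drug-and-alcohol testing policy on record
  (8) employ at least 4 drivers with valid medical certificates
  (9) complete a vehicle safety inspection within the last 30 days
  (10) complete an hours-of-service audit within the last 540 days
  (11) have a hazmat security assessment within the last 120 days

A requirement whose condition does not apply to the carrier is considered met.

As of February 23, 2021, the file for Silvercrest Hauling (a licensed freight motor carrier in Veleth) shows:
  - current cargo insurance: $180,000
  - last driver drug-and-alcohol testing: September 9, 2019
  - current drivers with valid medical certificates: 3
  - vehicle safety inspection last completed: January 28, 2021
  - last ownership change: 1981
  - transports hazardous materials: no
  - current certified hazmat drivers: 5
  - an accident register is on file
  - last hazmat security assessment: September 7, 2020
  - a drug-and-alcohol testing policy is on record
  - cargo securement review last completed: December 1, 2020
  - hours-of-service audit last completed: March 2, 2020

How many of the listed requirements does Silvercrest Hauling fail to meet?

2

1. certified hazmat drivers 5 ≥ 3 → met
2. accident register present → met
3. cargo insurance $180,000 ≥ $175,000 → met
4. cargo securement review 84 days ago vs limit 90 → met
5. condition 'transports hazardous materials' does not hold → requirement n/a → met
6. driver drug-and-alcohol testing 533 days ago vs limit 540 → met
7. drug-and-alcohol testing policy present → met
8. drivers with valid medical certificates 3 < 4 → not met
9. vehicle safety inspection 26 days ago vs limit 30 → met
10. hours-of-service audit 358 days ago vs limit 540 → met
11. hazmat security assessment 169 days ago vs limit 120 → not met
Not met: 2 of 11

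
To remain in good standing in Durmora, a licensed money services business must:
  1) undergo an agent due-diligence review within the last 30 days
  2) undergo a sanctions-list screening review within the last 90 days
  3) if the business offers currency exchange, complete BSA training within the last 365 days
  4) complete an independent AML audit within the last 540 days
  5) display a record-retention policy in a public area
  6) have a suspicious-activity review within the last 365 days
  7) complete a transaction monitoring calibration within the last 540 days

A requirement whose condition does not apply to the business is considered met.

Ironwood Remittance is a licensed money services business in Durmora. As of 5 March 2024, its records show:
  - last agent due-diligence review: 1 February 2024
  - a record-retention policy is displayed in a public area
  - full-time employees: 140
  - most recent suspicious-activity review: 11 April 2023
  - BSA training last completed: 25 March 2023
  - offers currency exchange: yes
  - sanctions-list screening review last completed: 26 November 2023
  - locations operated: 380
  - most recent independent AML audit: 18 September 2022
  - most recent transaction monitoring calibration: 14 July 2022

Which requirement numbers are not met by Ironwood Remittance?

1, 2, 7

1. agent due-diligence review 33 days ago vs limit 30 → not met
2. sanctions-list screening review 100 days ago vs limit 90 → not met
3. condition 'offers currency exchange' holds; BSA training 346 days ago vs limit 365 → met
4. independent AML audit 534 days ago vs limit 540 → met
5. record-retention policy present → met
6. suspicious-activity review 329 days ago vs limit 365 → met
7. transaction monitoring calibration 600 days ago vs limit 540 → not met
Not met: 1, 2, 7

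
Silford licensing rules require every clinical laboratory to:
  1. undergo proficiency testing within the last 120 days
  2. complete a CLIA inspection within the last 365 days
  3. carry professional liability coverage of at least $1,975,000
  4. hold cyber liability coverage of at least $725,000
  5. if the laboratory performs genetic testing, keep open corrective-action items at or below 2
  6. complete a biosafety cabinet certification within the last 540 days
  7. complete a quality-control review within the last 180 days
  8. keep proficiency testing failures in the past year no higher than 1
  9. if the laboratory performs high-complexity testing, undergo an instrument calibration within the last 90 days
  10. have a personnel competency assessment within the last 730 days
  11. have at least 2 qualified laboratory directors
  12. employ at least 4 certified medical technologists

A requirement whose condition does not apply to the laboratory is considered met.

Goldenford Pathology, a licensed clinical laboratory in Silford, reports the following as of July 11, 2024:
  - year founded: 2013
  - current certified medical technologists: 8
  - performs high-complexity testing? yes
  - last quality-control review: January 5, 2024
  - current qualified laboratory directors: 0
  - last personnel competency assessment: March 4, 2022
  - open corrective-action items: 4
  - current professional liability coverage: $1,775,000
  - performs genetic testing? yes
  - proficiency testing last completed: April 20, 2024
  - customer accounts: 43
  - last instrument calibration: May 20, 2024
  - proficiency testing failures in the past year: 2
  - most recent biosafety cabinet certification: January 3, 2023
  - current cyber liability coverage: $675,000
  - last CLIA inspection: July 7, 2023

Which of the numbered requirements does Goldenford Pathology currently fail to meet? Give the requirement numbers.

1. proficiency testing 82 days ago vs limit 120 → met
2. CLIA inspection 370 days ago vs limit 365 → not met
3. professional liability coverage $1,775,000 < $1,975,000 → not met
4. cyber liability coverage $675,000 < $725,000 → not met
5. condition 'performs genetic testing' holds; open corrective-action items 4 > 2 → not met
6. biosafety cabinet certification 555 days ago vs limit 540 → not met
7. quality-control review 188 days ago vs limit 180 → not met
8. proficiency testing failures in the past year 2 > 1 → not met
9. condition 'performs high-complexity testing' holds; instrument calibration 52 days ago vs limit 90 → met
10. personnel competency assessment 860 days ago vs limit 730 → not met
11. qualified laboratory directors 0 < 2 → not met
12. certified medical technologists 8 ≥ 4 → met
Not met: 2, 3, 4, 5, 6, 7, 8, 10, 11

2, 3, 4, 5, 6, 7, 8, 10, 11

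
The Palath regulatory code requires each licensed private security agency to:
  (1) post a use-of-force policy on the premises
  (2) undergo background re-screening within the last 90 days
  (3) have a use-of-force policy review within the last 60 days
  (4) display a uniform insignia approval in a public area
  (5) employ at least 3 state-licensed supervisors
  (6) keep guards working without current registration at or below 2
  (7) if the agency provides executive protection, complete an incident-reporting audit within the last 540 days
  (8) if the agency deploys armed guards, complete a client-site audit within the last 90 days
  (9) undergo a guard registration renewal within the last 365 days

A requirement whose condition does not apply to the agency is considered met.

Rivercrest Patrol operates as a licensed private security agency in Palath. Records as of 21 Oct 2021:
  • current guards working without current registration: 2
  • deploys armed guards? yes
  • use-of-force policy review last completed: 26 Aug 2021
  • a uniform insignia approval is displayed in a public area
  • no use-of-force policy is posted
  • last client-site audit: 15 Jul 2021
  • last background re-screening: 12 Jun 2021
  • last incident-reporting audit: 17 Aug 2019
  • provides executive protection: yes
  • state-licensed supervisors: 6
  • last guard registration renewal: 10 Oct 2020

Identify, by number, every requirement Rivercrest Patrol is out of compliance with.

1. use-of-force policy absent → not met
2. background re-screening 131 days ago vs limit 90 → not met
3. use-of-force policy review 56 days ago vs limit 60 → met
4. uniform insignia approval present → met
5. state-licensed supervisors 6 ≥ 3 → met
6. guards working without current registration 2 ≤ 2 → met
7. condition 'provides executive protection' holds; incident-reporting audit 796 days ago vs limit 540 → not met
8. condition 'deploys armed guards' holds; client-site audit 98 days ago vs limit 90 → not met
9. guard registration renewal 376 days ago vs limit 365 → not met
Not met: 1, 2, 7, 8, 9

1, 2, 7, 8, 9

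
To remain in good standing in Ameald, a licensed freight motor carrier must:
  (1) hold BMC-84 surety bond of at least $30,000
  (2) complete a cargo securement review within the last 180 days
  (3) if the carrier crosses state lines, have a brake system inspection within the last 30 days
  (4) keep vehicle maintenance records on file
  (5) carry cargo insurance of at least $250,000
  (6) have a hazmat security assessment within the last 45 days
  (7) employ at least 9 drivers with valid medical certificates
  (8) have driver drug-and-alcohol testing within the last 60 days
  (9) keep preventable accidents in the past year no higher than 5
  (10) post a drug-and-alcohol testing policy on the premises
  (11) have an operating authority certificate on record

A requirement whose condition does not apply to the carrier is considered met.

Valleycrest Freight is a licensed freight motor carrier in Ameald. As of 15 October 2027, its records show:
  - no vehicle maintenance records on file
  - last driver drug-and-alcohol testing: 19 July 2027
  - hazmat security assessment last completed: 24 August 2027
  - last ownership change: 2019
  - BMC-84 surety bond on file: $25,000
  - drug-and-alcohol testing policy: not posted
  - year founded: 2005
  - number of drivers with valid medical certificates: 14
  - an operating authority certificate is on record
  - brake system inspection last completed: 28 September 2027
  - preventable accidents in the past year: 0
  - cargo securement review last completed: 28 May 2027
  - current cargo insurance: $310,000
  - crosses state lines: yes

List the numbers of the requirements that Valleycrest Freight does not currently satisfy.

1, 4, 6, 8, 10

1. BMC-84 surety bond $25,000 < $30,000 → not met
2. cargo securement review 140 days ago vs limit 180 → met
3. condition 'crosses state lines' holds; brake system inspection 17 days ago vs limit 30 → met
4. vehicle maintenance records absent → not met
5. cargo insurance $310,000 ≥ $250,000 → met
6. hazmat security assessment 52 days ago vs limit 45 → not met
7. drivers with valid medical certificates 14 ≥ 9 → met
8. driver drug-and-alcohol testing 88 days ago vs limit 60 → not met
9. preventable accidents in the past year 0 ≤ 5 → met
10. drug-and-alcohol testing policy absent → not met
11. operating authority certificate present → met
Not met: 1, 4, 6, 8, 10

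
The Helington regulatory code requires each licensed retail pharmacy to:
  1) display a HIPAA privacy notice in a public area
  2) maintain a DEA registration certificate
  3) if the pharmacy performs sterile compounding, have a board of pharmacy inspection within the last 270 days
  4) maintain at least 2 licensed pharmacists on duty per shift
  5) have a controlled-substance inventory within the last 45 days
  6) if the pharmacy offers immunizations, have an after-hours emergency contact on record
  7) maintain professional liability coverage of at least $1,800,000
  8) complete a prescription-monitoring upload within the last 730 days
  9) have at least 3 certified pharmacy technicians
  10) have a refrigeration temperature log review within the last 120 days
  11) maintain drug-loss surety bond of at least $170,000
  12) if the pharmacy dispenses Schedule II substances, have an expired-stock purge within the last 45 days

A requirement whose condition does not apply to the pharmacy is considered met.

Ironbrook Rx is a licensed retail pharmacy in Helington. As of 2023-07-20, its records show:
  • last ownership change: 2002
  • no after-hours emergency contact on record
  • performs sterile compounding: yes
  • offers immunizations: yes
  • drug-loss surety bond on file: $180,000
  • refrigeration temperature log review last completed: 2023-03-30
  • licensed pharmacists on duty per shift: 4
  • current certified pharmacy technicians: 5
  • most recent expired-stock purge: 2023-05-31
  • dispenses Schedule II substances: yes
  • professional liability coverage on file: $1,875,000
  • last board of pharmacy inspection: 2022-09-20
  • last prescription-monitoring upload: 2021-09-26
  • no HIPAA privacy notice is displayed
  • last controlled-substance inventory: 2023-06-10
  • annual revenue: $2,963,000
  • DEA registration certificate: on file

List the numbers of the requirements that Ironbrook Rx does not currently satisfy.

1, 3, 6, 12

1. HIPAA privacy notice absent → not met
2. DEA registration certificate present → met
3. condition 'performs sterile compounding' holds; board of pharmacy inspection 303 days ago vs limit 270 → not met
4. licensed pharmacists on duty per shift 4 ≥ 2 → met
5. controlled-substance inventory 40 days ago vs limit 45 → met
6. condition 'offers immunizations' holds; after-hours emergency contact absent → not met
7. professional liability coverage $1,875,000 ≥ $1,800,000 → met
8. prescription-monitoring upload 662 days ago vs limit 730 → met
9. certified pharmacy technicians 5 ≥ 3 → met
10. refrigeration temperature log review 112 days ago vs limit 120 → met
11. drug-loss surety bond $180,000 ≥ $170,000 → met
12. condition 'dispenses Schedule II substances' holds; expired-stock purge 50 days ago vs limit 45 → not met
Not met: 1, 3, 6, 12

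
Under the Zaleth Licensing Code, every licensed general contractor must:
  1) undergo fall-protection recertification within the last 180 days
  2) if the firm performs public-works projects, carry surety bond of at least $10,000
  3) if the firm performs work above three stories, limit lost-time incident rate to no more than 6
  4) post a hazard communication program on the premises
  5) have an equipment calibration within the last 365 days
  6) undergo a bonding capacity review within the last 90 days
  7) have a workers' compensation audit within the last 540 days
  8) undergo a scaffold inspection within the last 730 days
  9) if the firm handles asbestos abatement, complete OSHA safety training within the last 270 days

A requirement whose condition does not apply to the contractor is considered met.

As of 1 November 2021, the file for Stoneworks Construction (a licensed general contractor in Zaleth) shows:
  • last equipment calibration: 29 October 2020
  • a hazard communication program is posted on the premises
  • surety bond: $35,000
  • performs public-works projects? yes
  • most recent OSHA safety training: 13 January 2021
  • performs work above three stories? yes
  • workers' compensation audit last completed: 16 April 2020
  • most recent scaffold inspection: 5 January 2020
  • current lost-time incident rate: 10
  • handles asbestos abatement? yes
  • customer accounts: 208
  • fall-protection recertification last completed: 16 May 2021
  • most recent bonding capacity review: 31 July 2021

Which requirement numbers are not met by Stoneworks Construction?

3, 5, 6, 7, 9

1. fall-protection recertification 169 days ago vs limit 180 → met
2. condition 'performs public-works projects' holds; surety bond $35,000 ≥ $10,000 → met
3. condition 'performs work above three stories' holds; lost-time incident rate 10 > 6 → not met
4. hazard communication program present → met
5. equipment calibration 368 days ago vs limit 365 → not met
6. bonding capacity review 93 days ago vs limit 90 → not met
7. workers' compensation audit 564 days ago vs limit 540 → not met
8. scaffold inspection 666 days ago vs limit 730 → met
9. condition 'handles asbestos abatement' holds; OSHA safety training 292 days ago vs limit 270 → not met
Not met: 3, 5, 6, 7, 9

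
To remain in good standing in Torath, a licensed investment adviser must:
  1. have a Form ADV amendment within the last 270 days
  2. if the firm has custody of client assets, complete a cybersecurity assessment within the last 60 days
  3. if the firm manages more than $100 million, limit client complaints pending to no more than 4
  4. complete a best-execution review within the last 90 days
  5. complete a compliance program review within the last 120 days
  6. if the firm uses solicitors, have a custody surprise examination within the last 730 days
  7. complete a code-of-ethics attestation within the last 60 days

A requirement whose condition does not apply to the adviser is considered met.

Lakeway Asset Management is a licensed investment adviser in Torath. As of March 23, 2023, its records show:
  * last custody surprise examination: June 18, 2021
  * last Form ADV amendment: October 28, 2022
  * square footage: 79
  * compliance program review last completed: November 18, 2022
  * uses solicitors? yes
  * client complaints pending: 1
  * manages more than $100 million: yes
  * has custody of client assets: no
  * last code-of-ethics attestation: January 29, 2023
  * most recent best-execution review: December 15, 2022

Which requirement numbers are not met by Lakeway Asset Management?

4, 5

1. Form ADV amendment 146 days ago vs limit 270 → met
2. condition 'has custody of client assets' does not hold → requirement n/a → met
3. condition 'manages more than $100 million' holds; client complaints pending 1 ≤ 4 → met
4. best-execution review 98 days ago vs limit 90 → not met
5. compliance program review 125 days ago vs limit 120 → not met
6. condition 'uses solicitors' holds; custody surprise examination 643 days ago vs limit 730 → met
7. code-of-ethics attestation 53 days ago vs limit 60 → met
Not met: 4, 5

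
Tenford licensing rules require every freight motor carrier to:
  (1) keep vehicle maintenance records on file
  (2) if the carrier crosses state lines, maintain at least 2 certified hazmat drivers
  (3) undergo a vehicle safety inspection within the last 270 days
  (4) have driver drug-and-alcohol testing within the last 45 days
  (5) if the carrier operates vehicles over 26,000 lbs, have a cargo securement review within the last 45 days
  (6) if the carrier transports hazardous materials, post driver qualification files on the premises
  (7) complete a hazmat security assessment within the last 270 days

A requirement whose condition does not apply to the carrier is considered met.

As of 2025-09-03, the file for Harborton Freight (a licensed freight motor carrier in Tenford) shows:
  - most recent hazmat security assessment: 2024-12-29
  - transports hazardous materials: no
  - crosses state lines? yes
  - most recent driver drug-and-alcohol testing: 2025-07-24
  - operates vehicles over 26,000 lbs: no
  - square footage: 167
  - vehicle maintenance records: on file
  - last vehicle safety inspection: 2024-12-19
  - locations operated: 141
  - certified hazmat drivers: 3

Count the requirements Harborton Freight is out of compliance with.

0

1. vehicle maintenance records present → met
2. condition 'crosses state lines' holds; certified hazmat drivers 3 ≥ 2 → met
3. vehicle safety inspection 258 days ago vs limit 270 → met
4. driver drug-and-alcohol testing 41 days ago vs limit 45 → met
5. condition 'operates vehicles over 26,000 lbs' does not hold → requirement n/a → met
6. condition 'transports hazardous materials' does not hold → requirement n/a → met
7. hazmat security assessment 248 days ago vs limit 270 → met
Not met: 0 of 7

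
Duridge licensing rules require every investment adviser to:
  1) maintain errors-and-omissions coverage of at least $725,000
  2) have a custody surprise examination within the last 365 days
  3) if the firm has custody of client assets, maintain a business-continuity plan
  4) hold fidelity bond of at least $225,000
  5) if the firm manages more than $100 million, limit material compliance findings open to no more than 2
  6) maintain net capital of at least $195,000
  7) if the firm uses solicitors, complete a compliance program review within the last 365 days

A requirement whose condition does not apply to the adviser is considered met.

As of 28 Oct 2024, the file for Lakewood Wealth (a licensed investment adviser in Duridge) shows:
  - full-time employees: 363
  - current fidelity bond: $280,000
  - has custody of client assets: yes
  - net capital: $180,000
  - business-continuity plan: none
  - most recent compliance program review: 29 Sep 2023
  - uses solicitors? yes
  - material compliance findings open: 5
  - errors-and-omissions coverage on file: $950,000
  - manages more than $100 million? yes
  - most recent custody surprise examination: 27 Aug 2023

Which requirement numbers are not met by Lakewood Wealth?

2, 3, 5, 6, 7

1. errors-and-omissions coverage $950,000 ≥ $725,000 → met
2. custody surprise examination 428 days ago vs limit 365 → not met
3. condition 'has custody of client assets' holds; business-continuity plan absent → not met
4. fidelity bond $280,000 ≥ $225,000 → met
5. condition 'manages more than $100 million' holds; material compliance findings open 5 > 2 → not met
6. net capital $180,000 < $195,000 → not met
7. condition 'uses solicitors' holds; compliance program review 395 days ago vs limit 365 → not met
Not met: 2, 3, 5, 6, 7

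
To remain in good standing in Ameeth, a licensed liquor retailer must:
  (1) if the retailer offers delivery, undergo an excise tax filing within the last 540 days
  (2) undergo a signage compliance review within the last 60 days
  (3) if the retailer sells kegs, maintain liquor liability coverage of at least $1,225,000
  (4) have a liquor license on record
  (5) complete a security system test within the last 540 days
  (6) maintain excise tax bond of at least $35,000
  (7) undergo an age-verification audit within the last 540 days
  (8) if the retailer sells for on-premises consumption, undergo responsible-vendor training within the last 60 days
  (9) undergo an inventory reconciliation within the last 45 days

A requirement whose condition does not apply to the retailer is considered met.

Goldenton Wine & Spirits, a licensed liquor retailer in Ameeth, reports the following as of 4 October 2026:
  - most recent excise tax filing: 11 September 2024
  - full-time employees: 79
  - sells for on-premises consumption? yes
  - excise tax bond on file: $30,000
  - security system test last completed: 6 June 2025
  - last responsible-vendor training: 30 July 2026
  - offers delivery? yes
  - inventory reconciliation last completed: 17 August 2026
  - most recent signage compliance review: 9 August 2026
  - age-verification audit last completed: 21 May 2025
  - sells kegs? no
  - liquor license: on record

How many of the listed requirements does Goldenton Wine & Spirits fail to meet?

1. condition 'offers delivery' holds; excise tax filing 753 days ago vs limit 540 → not met
2. signage compliance review 56 days ago vs limit 60 → met
3. condition 'sells kegs' does not hold → requirement n/a → met
4. liquor license present → met
5. security system test 485 days ago vs limit 540 → met
6. excise tax bond $30,000 < $35,000 → not met
7. age-verification audit 501 days ago vs limit 540 → met
8. condition 'sells for on-premises consumption' holds; responsible-vendor training 66 days ago vs limit 60 → not met
9. inventory reconciliation 48 days ago vs limit 45 → not met
Not met: 4 of 9

4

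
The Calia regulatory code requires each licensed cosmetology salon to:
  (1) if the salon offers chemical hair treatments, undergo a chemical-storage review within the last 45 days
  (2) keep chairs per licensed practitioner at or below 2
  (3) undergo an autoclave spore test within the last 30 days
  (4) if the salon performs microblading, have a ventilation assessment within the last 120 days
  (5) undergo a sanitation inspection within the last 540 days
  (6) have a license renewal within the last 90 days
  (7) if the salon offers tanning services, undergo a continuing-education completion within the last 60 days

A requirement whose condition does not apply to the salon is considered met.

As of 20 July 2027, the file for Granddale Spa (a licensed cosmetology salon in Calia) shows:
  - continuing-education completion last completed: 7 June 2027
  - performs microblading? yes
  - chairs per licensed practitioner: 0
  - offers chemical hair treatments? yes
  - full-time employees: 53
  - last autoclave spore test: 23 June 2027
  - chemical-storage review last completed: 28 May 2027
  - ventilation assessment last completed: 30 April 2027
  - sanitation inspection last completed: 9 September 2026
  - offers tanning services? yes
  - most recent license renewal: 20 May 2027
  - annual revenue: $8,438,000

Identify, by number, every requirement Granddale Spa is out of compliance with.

1

1. condition 'offers chemical hair treatments' holds; chemical-storage review 53 days ago vs limit 45 → not met
2. chairs per licensed practitioner 0 ≤ 2 → met
3. autoclave spore test 27 days ago vs limit 30 → met
4. condition 'performs microblading' holds; ventilation assessment 81 days ago vs limit 120 → met
5. sanitation inspection 314 days ago vs limit 540 → met
6. license renewal 61 days ago vs limit 90 → met
7. condition 'offers tanning services' holds; continuing-education completion 43 days ago vs limit 60 → met
Not met: 1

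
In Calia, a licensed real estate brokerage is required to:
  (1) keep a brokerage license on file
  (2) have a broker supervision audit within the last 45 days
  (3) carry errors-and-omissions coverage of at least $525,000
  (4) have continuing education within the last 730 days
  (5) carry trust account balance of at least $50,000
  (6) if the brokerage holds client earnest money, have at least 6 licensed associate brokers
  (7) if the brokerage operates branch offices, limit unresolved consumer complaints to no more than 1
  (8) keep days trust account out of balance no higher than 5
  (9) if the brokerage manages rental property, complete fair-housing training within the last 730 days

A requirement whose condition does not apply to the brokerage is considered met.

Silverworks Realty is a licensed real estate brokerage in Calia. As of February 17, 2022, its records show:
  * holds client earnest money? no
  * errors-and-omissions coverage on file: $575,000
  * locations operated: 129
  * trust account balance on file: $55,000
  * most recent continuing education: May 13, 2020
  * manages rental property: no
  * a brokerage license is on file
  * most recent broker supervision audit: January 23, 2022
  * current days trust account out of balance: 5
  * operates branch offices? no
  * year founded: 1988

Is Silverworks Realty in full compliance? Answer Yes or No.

1. brokerage license present → met
2. broker supervision audit 25 days ago vs limit 45 → met
3. errors-and-omissions coverage $575,000 ≥ $525,000 → met
4. continuing education 645 days ago vs limit 730 → met
5. trust account balance $55,000 ≥ $50,000 → met
6. condition 'holds client earnest money' does not hold → requirement n/a → met
7. condition 'operates branch offices' does not hold → requirement n/a → met
8. days trust account out of balance 5 ≤ 5 → met
9. condition 'manages rental property' does not hold → requirement n/a → met
All met.

Yes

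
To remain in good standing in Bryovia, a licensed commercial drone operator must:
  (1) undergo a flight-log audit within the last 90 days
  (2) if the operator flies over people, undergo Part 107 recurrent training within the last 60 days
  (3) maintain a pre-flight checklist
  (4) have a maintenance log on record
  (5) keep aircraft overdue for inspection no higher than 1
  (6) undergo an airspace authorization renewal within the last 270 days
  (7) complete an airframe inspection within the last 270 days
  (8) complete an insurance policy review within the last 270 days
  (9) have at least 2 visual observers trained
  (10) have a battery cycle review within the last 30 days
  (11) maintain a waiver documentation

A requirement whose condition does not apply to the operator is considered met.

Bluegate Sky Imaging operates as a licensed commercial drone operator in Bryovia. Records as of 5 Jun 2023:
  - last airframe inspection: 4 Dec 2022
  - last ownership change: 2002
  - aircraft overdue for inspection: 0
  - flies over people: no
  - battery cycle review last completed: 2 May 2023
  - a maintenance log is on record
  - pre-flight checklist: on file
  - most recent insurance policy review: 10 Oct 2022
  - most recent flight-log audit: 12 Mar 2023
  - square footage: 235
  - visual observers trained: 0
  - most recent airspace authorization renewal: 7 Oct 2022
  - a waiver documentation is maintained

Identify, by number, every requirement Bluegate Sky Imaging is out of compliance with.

1. flight-log audit 85 days ago vs limit 90 → met
2. condition 'flies over people' does not hold → requirement n/a → met
3. pre-flight checklist present → met
4. maintenance log present → met
5. aircraft overdue for inspection 0 ≤ 1 → met
6. airspace authorization renewal 241 days ago vs limit 270 → met
7. airframe inspection 183 days ago vs limit 270 → met
8. insurance policy review 238 days ago vs limit 270 → met
9. visual observers trained 0 < 2 → not met
10. battery cycle review 34 days ago vs limit 30 → not met
11. waiver documentation present → met
Not met: 9, 10

9, 10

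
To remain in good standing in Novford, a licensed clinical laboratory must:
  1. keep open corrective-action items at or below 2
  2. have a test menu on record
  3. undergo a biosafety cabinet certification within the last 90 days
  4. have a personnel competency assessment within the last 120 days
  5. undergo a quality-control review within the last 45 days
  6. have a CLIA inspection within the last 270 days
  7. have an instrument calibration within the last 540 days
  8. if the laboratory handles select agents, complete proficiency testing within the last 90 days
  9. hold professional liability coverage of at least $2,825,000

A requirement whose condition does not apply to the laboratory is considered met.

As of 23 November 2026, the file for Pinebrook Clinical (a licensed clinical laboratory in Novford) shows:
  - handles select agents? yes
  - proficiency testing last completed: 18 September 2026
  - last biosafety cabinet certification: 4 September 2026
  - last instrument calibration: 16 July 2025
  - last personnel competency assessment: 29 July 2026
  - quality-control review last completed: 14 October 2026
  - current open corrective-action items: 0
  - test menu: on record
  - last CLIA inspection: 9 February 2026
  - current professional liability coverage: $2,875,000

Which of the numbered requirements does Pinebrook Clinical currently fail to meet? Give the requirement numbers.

1. open corrective-action items 0 ≤ 2 → met
2. test menu present → met
3. biosafety cabinet certification 80 days ago vs limit 90 → met
4. personnel competency assessment 117 days ago vs limit 120 → met
5. quality-control review 40 days ago vs limit 45 → met
6. CLIA inspection 287 days ago vs limit 270 → not met
7. instrument calibration 495 days ago vs limit 540 → met
8. condition 'handles select agents' holds; proficiency testing 66 days ago vs limit 90 → met
9. professional liability coverage $2,875,000 ≥ $2,825,000 → met
Not met: 6

6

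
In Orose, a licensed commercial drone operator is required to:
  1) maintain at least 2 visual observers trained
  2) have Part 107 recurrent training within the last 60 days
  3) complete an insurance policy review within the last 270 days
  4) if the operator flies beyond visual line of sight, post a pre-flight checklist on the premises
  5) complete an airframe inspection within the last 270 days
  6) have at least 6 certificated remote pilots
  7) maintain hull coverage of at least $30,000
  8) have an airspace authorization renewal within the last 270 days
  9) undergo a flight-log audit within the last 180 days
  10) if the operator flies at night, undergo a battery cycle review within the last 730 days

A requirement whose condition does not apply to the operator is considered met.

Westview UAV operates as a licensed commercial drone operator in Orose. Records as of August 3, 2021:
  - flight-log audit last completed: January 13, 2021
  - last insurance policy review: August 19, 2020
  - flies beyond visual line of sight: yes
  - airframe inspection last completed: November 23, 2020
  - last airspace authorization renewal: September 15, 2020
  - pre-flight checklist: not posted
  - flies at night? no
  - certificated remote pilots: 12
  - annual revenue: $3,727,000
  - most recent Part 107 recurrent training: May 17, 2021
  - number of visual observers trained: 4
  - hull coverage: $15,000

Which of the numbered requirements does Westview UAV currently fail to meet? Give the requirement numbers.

2, 3, 4, 7, 8, 9

1. visual observers trained 4 ≥ 2 → met
2. Part 107 recurrent training 78 days ago vs limit 60 → not met
3. insurance policy review 349 days ago vs limit 270 → not met
4. condition 'flies beyond visual line of sight' holds; pre-flight checklist absent → not met
5. airframe inspection 253 days ago vs limit 270 → met
6. certificated remote pilots 12 ≥ 6 → met
7. hull coverage $15,000 < $30,000 → not met
8. airspace authorization renewal 322 days ago vs limit 270 → not met
9. flight-log audit 202 days ago vs limit 180 → not met
10. condition 'flies at night' does not hold → requirement n/a → met
Not met: 2, 3, 4, 7, 8, 9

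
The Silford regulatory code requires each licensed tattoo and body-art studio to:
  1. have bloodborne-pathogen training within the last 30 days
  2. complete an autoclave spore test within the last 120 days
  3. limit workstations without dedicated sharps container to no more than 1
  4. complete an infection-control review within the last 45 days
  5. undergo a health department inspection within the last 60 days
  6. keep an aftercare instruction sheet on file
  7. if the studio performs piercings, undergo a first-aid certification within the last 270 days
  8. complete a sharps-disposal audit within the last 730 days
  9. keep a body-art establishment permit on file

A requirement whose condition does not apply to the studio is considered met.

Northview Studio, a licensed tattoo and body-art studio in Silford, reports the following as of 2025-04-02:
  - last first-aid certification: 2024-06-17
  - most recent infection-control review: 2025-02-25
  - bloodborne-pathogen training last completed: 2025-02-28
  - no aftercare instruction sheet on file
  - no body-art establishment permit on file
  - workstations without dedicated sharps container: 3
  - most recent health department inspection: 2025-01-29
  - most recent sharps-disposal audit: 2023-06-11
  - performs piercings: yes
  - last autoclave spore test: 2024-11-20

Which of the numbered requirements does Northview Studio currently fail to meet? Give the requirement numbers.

1. bloodborne-pathogen training 33 days ago vs limit 30 → not met
2. autoclave spore test 133 days ago vs limit 120 → not met
3. workstations without dedicated sharps container 3 > 1 → not met
4. infection-control review 36 days ago vs limit 45 → met
5. health department inspection 63 days ago vs limit 60 → not met
6. aftercare instruction sheet absent → not met
7. condition 'performs piercings' holds; first-aid certification 289 days ago vs limit 270 → not met
8. sharps-disposal audit 661 days ago vs limit 730 → met
9. body-art establishment permit absent → not met
Not met: 1, 2, 3, 5, 6, 7, 9

1, 2, 3, 5, 6, 7, 9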